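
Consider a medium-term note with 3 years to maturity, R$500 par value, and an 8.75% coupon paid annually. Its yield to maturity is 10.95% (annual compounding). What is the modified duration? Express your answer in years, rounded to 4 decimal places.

2.4860 years

Periodic yield y = 0.1095. First find Macaulay duration:
  t   CF        PV=CF/(1+0.1095)^t    t·PV
  1        43.75        39.4322        39.4322
  2        43.75        35.5405        71.0810
  3       543.75       398.1231     1,194.3692
  Σ                    473.0957     1,304.8824
P = 473.0957; Macaulay duration = 1,304.8824 / 473.0957 = 2.75818 years.
Modified duration = D_Mac / (1 + y) = 2.75818 / 1.1095 = 2.48597 years.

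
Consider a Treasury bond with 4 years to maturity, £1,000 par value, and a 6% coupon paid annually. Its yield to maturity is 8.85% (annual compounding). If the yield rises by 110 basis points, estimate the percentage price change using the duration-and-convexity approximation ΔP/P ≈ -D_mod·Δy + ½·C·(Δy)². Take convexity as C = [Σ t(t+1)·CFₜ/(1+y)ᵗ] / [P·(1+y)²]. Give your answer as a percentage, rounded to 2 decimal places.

With y = 0.0885:
  t   CF        PV=CF/(1+0.0885)^t    t·PV        t(t+1)·PV
  1        60.00        55.1217        55.1217         110.2435
  2        60.00        50.6401       101.2802         303.8405
  3        60.00        46.5228       139.5684         558.2737
  4     1,060.00       755.0785     3,020.3142      15,101.5710
  Σ                    907.3632     3,316.2845      16,073.9286
P = 907.3632; D_Mac = 3.65486 yrs; D_mod = 3.35770 yrs; C = 14.95147.
Duration effect: -3.35770 × (+0.011) = -0.036935
Convexity effect: 0.5 × 14.95147 × (0.011)² = +0.0009046
ΔP/P ≈ -0.036935 + 0.0009046 = -0.036030 = -3.6030%.

-3.60%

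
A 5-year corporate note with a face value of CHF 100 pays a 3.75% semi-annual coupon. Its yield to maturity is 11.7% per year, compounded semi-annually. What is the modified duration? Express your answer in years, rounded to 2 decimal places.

4.26 years

Periodic yield y = 0.0585. First find Macaulay duration:
  t   CF        PV=CF/(1+0.0585)^t    t·PV
  1        1.875         1.7714         1.7714
  2        1.875         1.6735         3.3470
  3        1.875         1.5810         4.7430
  4        1.875         1.4936         5.9744
  5        1.875         1.4111         7.0553
  6        1.875         1.3331         7.9985
  7        1.875         1.2594         8.8158
  8        1.875         1.1898         9.5184
  9        1.875         1.1240        10.1164
  10     101.875        57.6978       576.9777
  Σ                     70.5346       636.3178
P = 70.5346; Macaulay duration = 636.3178 / 70.5346 = 9.02136 half-year periods = 4.51068 years.
Modified duration = D_Mac / (1 + y) = 4.51068 / 1.0585 = 4.26139 years.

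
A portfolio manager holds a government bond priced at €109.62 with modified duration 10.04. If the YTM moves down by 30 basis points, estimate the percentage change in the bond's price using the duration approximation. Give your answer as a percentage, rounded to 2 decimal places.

+3.01%

Duration approximation: ΔP/P ≈ -D_mod · Δy = -10.04 × (-0.003) = +0.030120.
As a percentage: +3.0120%.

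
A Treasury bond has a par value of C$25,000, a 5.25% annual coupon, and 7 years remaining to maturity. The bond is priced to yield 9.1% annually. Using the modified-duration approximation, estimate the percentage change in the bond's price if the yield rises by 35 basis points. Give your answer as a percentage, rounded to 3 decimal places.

-1.895%

Periodic yield y = 0.091. Modified duration first:
  t   CF        PV=CF/(1+0.091)^t    t·PV
  1     1,312.50     1,203.0247     1,203.0247
  2     1,312.50     1,102.6808     2,205.3616
  3     1,312.50     1,010.7065     3,032.1195
  4     1,312.50       926.4038     3,705.6150
  5     1,312.50       849.1327     4,245.6634
  6     1,312.50       778.3068     4,669.8406
  7    26,312.50    14,301.7394   100,112.1755
  Σ                 20,171.9946   119,173.8005
P = 20,171.9946; D_Mac = 5.90788 yrs; D_mod = 5.90788/(1+0.091) = 5.41511 yrs.
ΔP/P ≈ -D_mod · Δy = -5.41511 × (+0.0035) = -0.018953 = -1.8953%.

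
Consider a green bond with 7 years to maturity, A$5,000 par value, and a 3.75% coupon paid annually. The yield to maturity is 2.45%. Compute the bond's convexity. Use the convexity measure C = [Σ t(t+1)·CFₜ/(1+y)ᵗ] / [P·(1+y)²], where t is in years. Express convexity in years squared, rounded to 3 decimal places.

With y = 0.0245:
  t   CF        PV=CF/(1+0.0245)^t    t·PV        t(t+1)·PV
  1       187.50       183.0161       183.0161         366.0322
  2       187.50       178.6394       357.2789       1,071.8366
  3       187.50       174.3674       523.1023       2,092.4092
  4       187.50       170.1976       680.7904       3,403.9519
  5       187.50       166.1275       830.6374       4,983.8242
  6       187.50       162.1547       972.9281       6,810.4967
  7     5,187.50     4,378.9942    30,652.9594     245,223.6755
  Σ                  5,413.4969    34,200.7126     263,952.2264
P = 5,413.4969.
Convexity = Σ t(t+1)·PV / [P·(1+y)²] = 263,952.2264 / (5,413.4969 × 1.049600) = 46.45404.

46.454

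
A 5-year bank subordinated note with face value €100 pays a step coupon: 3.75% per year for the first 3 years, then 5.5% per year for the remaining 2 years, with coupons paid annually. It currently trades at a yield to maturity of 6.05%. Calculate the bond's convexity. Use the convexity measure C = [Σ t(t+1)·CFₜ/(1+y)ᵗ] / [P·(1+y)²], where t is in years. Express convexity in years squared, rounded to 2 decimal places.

24.01

With y = 0.0605:
  t   CF        PV=CF/(1+0.0605)^t    t·PV        t(t+1)·PV
  1         3.75         3.5361         3.5361           7.0721
  2         3.75         3.3343         6.6687          20.0060
  3         3.75         3.1441         9.4324          37.7295
  4         5.50         4.3483        17.3932          86.9661
  5       105.50        78.6501       393.2503       2,359.5020
  Σ                     93.0129       430.2807       2,511.2757
P = 93.0129.
Convexity = Σ t(t+1)·PV / [P·(1+y)²] = 2,511.2757 / (93.0129 × 1.124660) = 24.00656.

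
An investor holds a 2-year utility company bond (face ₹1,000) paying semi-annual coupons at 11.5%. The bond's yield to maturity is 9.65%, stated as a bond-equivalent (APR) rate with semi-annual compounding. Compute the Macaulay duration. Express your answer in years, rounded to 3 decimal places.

Periodic yield y = 0.04825. Discount each cash flow and weight by its period:
  t   CF        PV=CF/(1+0.04825)^t    t·PV
  1        57.50        54.8533        54.8533
  2        57.50        52.3285       104.6570
  3        57.50        49.9198       149.7595
  4     1,057.50       875.8322     3,503.3287
  Σ                  1,032.9338     3,812.5985
Price P = Σ PV = 1,032.9338.
Macaulay duration = Σ(t·PV) / P = 3,812.5985 / 1,032.9338 = 3.69104 half-year periods.
In years: 3.69104 / 2 = 1.84552 years.

1.846 years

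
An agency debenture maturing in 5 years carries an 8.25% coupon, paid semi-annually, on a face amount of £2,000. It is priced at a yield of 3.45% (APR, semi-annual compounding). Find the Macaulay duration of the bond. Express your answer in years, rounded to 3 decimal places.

Periodic yield y = 0.01725. Discount each cash flow and weight by its period:
  t   CF        PV=CF/(1+0.01725)^t    t·PV
  1        82.50        81.1010        81.1010
  2        82.50        79.7257       159.4515
  3        82.50        78.3738       235.1214
  4        82.50        77.0448       308.1791
  5        82.50        75.7383       378.6914
  6        82.50        74.4540       446.7237
  7        82.50        73.1914       512.3398
  8        82.50        71.9503       575.6021
  9        82.50        70.7302       636.5715
  10    2,082.50     1,755.1249    17,551.2489
  Σ                  2,437.4343    20,885.0303
Price P = Σ PV = 2,437.4343.
Macaulay duration = Σ(t·PV) / P = 20,885.0303 / 2,437.4343 = 8.56845 half-year periods.
In years: 8.56845 / 2 = 4.28422 years.

4.284 years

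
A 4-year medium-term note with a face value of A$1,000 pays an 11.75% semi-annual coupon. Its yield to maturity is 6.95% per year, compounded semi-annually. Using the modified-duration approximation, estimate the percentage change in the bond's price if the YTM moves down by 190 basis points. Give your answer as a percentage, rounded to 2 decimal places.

+6.17%

Periodic yield y = 0.03475. Modified duration first:
  t   CF        PV=CF/(1+0.03475)^t    t·PV
  1        58.75        56.7770        56.7770
  2        58.75        54.8703       109.7405
  3        58.75        53.0276       159.0827
  4        58.75        51.2467       204.9869
  5        58.75        49.5257       247.6285
  6        58.75        47.8625       287.1749
  7        58.75        46.2551       323.7859
  8     1,058.75       805.5824     6,444.6588
  Σ                  1,165.1472     7,833.8352
P = 1,165.1472; D_Mac = 6.72347 half-year periods = 3.36174 yrs; D_mod = 3.36174/(1+0.03475) = 3.24884 yrs.
ΔP/P ≈ -D_mod · Δy = -3.24884 × (-0.019) = +0.061728 = +6.1728%.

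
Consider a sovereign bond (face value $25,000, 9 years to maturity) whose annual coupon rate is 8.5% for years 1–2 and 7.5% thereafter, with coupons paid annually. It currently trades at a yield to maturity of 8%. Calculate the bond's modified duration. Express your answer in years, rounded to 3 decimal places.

6.225 years

Periodic yield y = 0.08. First find Macaulay duration:
  t   CF        PV=CF/(1+0.08)^t    t·PV
  1     2,125.00     1,967.5926     1,967.5926
  2     2,125.00     1,821.8450     3,643.6900
  3     1,875.00     1,488.4355     4,465.3064
  4     1,875.00     1,378.1810     5,512.7239
  5     1,875.00     1,276.0935     6,380.4675
  6     1,875.00     1,181.5681     7,089.4083
  7     1,875.00     1,094.0445     7,658.3114
  8     1,875.00     1,013.0042     8,104.0333
  9    26,875.00    13,444.1910   120,997.7189
  Σ                 24,664.9552   165,819.2522
P = 24,664.9552; Macaulay duration = 165,819.2522 / 24,664.9552 = 6.72287 years.
Modified duration = D_Mac / (1 + y) = 6.72287 / 1.08 = 6.22488 years.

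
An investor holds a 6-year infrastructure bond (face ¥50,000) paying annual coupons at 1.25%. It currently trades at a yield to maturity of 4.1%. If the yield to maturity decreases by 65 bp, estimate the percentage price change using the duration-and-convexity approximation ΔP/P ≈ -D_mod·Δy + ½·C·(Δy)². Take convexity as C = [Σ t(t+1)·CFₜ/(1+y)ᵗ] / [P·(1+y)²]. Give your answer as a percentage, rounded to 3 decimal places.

With y = 0.041:
  t   CF        PV=CF/(1+0.041)^t    t·PV        t(t+1)·PV
  1       625.00       600.3842       600.3842       1,200.7685
  2       625.00       576.7380     1,153.4760       3,460.4279
  3       625.00       554.0230     1,662.0691       6,648.2765
  4       625.00       532.2027     2,128.8109      10,644.0546
  5       625.00       511.2418     2,556.2091      15,337.2545
  6    50,625.00    39,779.6227   238,677.7359   1,670,744.1516
  Σ                 42,554.2125   246,778.6853   1,708,034.9337
P = 42,554.2125; D_Mac = 5.79916 yrs; D_mod = 5.57076 yrs; C = 37.03844.
Duration effect: -5.57076 × (-0.0065) = +0.036210
Convexity effect: 0.5 × 37.03844 × (-0.0065)² = +0.0007824
ΔP/P ≈ +0.036210 + 0.0007824 = +0.036992 = +3.6992%.

+3.699%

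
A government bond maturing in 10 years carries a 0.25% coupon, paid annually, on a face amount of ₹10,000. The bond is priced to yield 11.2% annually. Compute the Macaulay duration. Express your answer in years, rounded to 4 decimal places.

9.7829 years

Periodic yield y = 0.112. Discount each cash flow and weight by its year:
  t   CF        PV=CF/(1+0.112)^t    t·PV
  1        25.00        22.4820        22.4820
  2        25.00        20.2176        40.4353
  3        25.00        18.1813        54.5440
  4        25.00        16.3501        65.4005
  5        25.00        14.7033        73.5167
  6        25.00        13.2224        79.3346
  7        25.00        11.8907        83.2347
  8        25.00        10.6931        85.5444
  9        25.00         9.6161        86.5445
  10   10,025.00     3,467.6600    34,676.6000
  Σ                  3,605.0167    35,267.6367
Price P = Σ PV = 3,605.0167.
Macaulay duration = Σ(t·PV) / P = 35,267.6367 / 3,605.0167 = 9.78293 years.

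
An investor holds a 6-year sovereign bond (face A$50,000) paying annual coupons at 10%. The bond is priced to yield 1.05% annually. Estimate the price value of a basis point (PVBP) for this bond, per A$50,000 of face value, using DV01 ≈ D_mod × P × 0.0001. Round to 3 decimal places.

A$37.817

Periodic yield y = 0.0105.
  t   CF        PV=CF/(1+0.0105)^t    t·PV
  1     5,000.00     4,948.0455     4,948.0455
  2     5,000.00     4,896.6309     9,793.2618
  3     5,000.00     4,845.7505    14,537.2516
  4     5,000.00     4,795.3988    19,181.5953
  5     5,000.00     4,745.5703    23,727.8517
  6    55,000.00    51,658.8558   309,953.1346
  Σ                 75,890.2519   382,141.1405
P = 75,890.2519; D_Mac = 5.03544 yrs; D_mod = 4.98312 yrs.
DV01 ≈ 4.98312 × 75,890.2519 × 0.0001 = 37.817035.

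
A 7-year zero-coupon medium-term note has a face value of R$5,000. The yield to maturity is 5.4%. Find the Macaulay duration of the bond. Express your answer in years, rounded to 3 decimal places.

7.000 years

A zero-coupon bond has a single cash flow at maturity, so its Macaulay duration equals its maturity: 7 years.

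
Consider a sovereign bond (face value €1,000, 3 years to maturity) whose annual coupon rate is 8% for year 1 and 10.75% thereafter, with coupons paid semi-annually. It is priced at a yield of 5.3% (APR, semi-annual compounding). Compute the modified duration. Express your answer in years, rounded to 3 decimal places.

2.645 years

Periodic yield y = 0.0265. First find Macaulay duration:
  t   CF        PV=CF/(1+0.0265)^t    t·PV
  1        40.00        38.9674        38.9674
  2        40.00        37.9614        75.9228
  3        53.75        49.6937       149.0812
  4        53.75        48.4108       193.6434
  5        53.75        47.1611       235.8054
  6     1,053.75       900.7077     5,404.2461
  Σ                  1,122.9021     6,097.6662
P = 1,122.9021; Macaulay duration = 6,097.6662 / 1,122.9021 = 5.43027 half-year periods = 2.71514 years.
Modified duration = D_Mac / (1 + y) = 2.71514 / 1.0265 = 2.64504 years.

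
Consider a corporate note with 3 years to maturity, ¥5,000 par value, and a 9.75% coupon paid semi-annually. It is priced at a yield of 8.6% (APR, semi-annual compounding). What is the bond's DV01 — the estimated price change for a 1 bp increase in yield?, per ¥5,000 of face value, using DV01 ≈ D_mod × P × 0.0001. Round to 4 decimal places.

¥1.3220

Periodic yield y = 0.043.
  t   CF        PV=CF/(1+0.043)^t    t·PV
  1       243.75       233.7009       233.7009
  2       243.75       224.0660       448.1320
  3       243.75       214.8284       644.4852
  4       243.75       205.9716       823.8865
  5       243.75       197.4800       987.3999
  6     5,243.75     4,073.2037    24,439.2221
  Σ                  5,149.2506    27,576.8266
P = 5,149.2506; D_Mac = 5.35550 half-year periods = 2.67775 yrs; D_mod = 2.56736 yrs.
DV01 ≈ 2.56736 × 5,149.2506 × 0.0001 = 1.321996.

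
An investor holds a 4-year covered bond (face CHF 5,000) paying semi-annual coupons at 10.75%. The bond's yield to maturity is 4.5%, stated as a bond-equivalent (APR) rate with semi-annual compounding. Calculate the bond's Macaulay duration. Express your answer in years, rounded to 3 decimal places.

3.426 years

Periodic yield y = 0.0225. Discount each cash flow and weight by its period:
  t   CF        PV=CF/(1+0.0225)^t    t·PV
  1       268.75       262.8362       262.8362
  2       268.75       257.0525       514.1050
  3       268.75       251.3961       754.1883
  4       268.75       245.8641       983.4566
  5       268.75       240.4539     1,202.2697
  6       268.75       235.1628     1,410.9766
  7       268.75       229.9880     1,609.9163
  8     5,268.75     4,409.6189    35,276.9513
  Σ                  6,132.3726    42,014.7000
Price P = Σ PV = 6,132.3726.
Macaulay duration = Σ(t·PV) / P = 42,014.7000 / 6,132.3726 = 6.85130 half-year periods.
In years: 6.85130 / 2 = 3.42565 years.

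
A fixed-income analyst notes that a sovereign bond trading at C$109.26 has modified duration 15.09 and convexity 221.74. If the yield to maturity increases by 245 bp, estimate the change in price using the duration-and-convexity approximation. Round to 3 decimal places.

Duration effect: -D_mod·Δy = -15.09 × (+0.0245) = -0.369705
Convexity effect: ½·C·(Δy)² = 0.5 × 221.74 × (0.0245)² = +0.0665497175
ΔP/P ≈ -0.369705 + 0.0665497175 = -0.3031552825
ΔP ≈ 109.26 × (-0.3031552825) = -33.12274616595.

-C$33.123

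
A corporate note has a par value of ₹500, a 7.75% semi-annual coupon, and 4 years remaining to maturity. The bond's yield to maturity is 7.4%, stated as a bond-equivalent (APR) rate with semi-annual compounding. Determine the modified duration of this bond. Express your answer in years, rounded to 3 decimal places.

3.393 years

Periodic yield y = 0.037. First find Macaulay duration:
  t   CF        PV=CF/(1+0.037)^t    t·PV
  1       19.375        18.6837        18.6837
  2       19.375        18.0171        36.0341
  3       19.375        17.3742        52.1227
  4       19.375        16.7543        67.0173
  5       19.375        16.1565        80.7826
  6       19.375        15.5801        93.4804
  7       19.375        15.0242       105.1692
  8      519.375       388.3748     3,106.9980
  Σ                    505.9648     3,560.2880
P = 505.9648; Macaulay duration = 3,560.2880 / 505.9648 = 7.03663 half-year periods = 3.51832 years.
Modified duration = D_Mac / (1 + y) = 3.51832 / 1.037 = 3.39278 years.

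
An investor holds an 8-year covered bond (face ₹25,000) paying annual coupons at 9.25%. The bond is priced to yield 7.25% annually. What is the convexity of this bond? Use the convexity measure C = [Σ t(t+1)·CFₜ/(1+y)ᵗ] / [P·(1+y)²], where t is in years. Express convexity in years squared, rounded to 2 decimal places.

With y = 0.0725:
  t   CF        PV=CF/(1+0.0725)^t    t·PV        t(t+1)·PV
  1     2,312.50     2,156.1772     2,156.1772       4,312.3543
  2     2,312.50     2,010.4216     4,020.8432      12,062.5295
  3     2,312.50     1,874.5190     5,623.5569      22,494.2276
  4     2,312.50     1,747.8032     6,991.2129      34,956.0646
  5     2,312.50     1,629.6534     8,148.2668      48,889.6009
  6     2,312.50     1,519.4903     9,116.9419      63,818.5932
  7     2,312.50     1,416.7742     9,917.4193      79,339.3544
  8    27,312.50    15,602.0997   124,816.7972   1,123,351.1750
  Σ                 27,956.9385   170,791.2154   1,389,223.8996
P = 27,956.9385.
Convexity = Σ t(t+1)·PV / [P·(1+y)²] = 1,389,223.8996 / (27,956.9385 × 1.150256) = 43.20043.

43.20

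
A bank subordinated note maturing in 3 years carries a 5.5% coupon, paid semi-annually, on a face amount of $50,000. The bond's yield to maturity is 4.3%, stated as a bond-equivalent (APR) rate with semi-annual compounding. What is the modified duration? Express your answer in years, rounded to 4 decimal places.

2.7509 years

Periodic yield y = 0.0215. First find Macaulay duration:
  t   CF        PV=CF/(1+0.0215)^t    t·PV
  1     1,375.00     1,346.0597     1,346.0597
  2     1,375.00     1,317.7286     2,635.4571
  3     1,375.00     1,289.9937     3,869.9811
  4     1,375.00     1,262.8426     5,051.3703
  5     1,375.00     1,236.2629     6,181.3146
  6    51,375.00    45,219.0682   271,314.4093
  Σ                 51,671.9557   290,398.5921
P = 51,671.9557; Macaulay duration = 290,398.5921 / 51,671.9557 = 5.62004 half-year periods = 2.81002 years.
Modified duration = D_Mac / (1 + y) = 2.81002 / 1.0215 = 2.75088 years.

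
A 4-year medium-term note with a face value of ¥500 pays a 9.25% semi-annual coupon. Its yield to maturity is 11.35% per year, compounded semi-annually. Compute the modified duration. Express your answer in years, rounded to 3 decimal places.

Periodic yield y = 0.05675. First find Macaulay duration:
  t   CF        PV=CF/(1+0.05675)^t    t·PV
  1       23.125        21.8831        21.8831
  2       23.125        20.7080        41.4159
  3       23.125        19.5959        58.7877
  4       23.125        18.5435        74.1742
  5       23.125        17.5477        87.7386
  6       23.125        16.6054        99.6321
  7       23.125        15.7136       109.9953
  8      523.125       336.3779     2,691.0230
  Σ                    466.9751     3,184.6498
P = 466.9751; Macaulay duration = 3,184.6498 / 466.9751 = 6.81974 half-year periods = 3.40987 years.
Modified duration = D_Mac / (1 + y) = 3.40987 / 1.05675 = 3.22675 years.

3.227 years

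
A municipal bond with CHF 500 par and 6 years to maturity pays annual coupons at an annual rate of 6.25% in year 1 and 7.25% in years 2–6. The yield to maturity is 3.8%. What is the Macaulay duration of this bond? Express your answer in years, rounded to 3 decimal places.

5.190 years

Periodic yield y = 0.038. Discount each cash flow and weight by its year:
  t   CF        PV=CF/(1+0.038)^t    t·PV
  1        31.25        30.1060        30.1060
  2        36.25        33.6444        67.2889
  3        36.25        32.4128        97.2383
  4        36.25        31.2262       124.9046
  5        36.25        30.0830       150.4150
  6       536.25       428.7293     2,572.3759
  Σ                    586.2017     3,042.3287
Price P = Σ PV = 586.2017.
Macaulay duration = Σ(t·PV) / P = 3,042.3287 / 586.2017 = 5.18990 years.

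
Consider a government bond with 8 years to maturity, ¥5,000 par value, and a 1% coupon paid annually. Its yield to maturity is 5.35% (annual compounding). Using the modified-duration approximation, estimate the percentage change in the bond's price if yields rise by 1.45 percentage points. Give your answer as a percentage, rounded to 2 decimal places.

-10.55%

Periodic yield y = 0.0535. Modified duration first:
  t   CF        PV=CF/(1+0.0535)^t    t·PV
  1        50.00        47.4608        47.4608
  2        50.00        45.0506        90.1013
  3        50.00        42.7628       128.2885
  4        50.00        40.5912       162.3648
  5        50.00        38.5298       192.6492
  6        50.00        36.5732       219.4391
  7        50.00        34.7159       243.0112
  8     5,050.00     3,328.2432    26,625.9459
  Σ                  3,613.9277    27,709.2608
P = 3,613.9277; D_Mac = 7.66735 yrs; D_mod = 7.66735/(1+0.0535) = 7.27798 yrs.
ΔP/P ≈ -D_mod · Δy = -7.27798 × (+0.0145) = -0.105531 = -10.5531%.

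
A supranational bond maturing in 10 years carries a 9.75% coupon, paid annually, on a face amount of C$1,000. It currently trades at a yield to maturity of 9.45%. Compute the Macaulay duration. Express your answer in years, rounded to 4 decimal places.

Periodic yield y = 0.0945. Discount each cash flow and weight by its year:
  t   CF        PV=CF/(1+0.0945)^t    t·PV
  1        97.50        89.0818        89.0818
  2        97.50        81.3904       162.7808
  3        97.50        74.3631       223.0892
  4        97.50        67.9425       271.7700
  5        97.50        62.0763       310.3815
  6        97.50        56.7166       340.2995
  7        97.50        51.8196       362.7374
  8        97.50        47.3455       378.7638
  9        97.50        43.2576       389.3187
  10    1,097.50       444.8841     4,448.8409
  Σ                  1,018.8774     6,977.0634
Price P = Σ PV = 1,018.8774.
Macaulay duration = Σ(t·PV) / P = 6,977.0634 / 1,018.8774 = 6.84779 years.

6.8478 years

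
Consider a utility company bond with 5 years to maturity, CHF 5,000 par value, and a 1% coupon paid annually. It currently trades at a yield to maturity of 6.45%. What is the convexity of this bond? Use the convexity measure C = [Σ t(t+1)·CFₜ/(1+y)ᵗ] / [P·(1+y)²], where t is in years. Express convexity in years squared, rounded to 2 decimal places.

With y = 0.0645:
  t   CF        PV=CF/(1+0.0645)^t    t·PV        t(t+1)·PV
  1        50.00        46.9704        46.9704          93.9408
  2        50.00        44.1244        88.2488         264.7463
  3        50.00        41.4508       124.3524         497.4097
  4        50.00        38.9392       155.7569         778.7846
  5     5,050.00     3,694.5628    18,472.8138     110,836.8830
  Σ                  3,866.0476    18,888.1424     112,471.7644
P = 3,866.0476.
Convexity = Σ t(t+1)·PV / [P·(1+y)²] = 112,471.7644 / (3,866.0476 × 1.133160) = 25.67349.

25.67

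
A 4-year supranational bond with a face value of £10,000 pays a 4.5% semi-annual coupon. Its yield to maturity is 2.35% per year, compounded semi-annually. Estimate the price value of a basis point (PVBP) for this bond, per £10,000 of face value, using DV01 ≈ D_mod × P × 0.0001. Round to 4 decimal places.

£3.9756

Periodic yield y = 0.01175.
  t   CF        PV=CF/(1+0.01175)^t    t·PV
  1       225.00       222.3870       222.3870
  2       225.00       219.8043       439.6085
  3       225.00       217.2515       651.7546
  4       225.00       214.7285       858.9140
  5       225.00       212.2347     1,061.1736
  6       225.00       209.7699     1,258.6196
  7       225.00       207.3338     1,451.3363
  8    10,225.00     9,312.7429    74,501.9430
  Σ                 10,816.2525    80,445.7366
P = 10,816.2525; D_Mac = 7.43749 half-year periods = 3.71874 yrs; D_mod = 3.67556 yrs.
DV01 ≈ 3.67556 × 10,816.2525 × 0.0001 = 3.975574.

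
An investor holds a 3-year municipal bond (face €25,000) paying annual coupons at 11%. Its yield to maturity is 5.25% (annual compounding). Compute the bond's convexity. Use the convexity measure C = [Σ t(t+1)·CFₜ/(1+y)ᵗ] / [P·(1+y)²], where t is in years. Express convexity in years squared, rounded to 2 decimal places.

With y = 0.0525:
  t   CF        PV=CF/(1+0.0525)^t    t·PV        t(t+1)·PV
  1     2,750.00     2,612.8266     2,612.8266       5,225.6532
  2     2,750.00     2,482.4956     4,964.9912      14,894.9735
  3    27,750.00    23,801.0805    71,403.2416     285,612.9665
  Σ                 28,896.4027    78,981.0594     305,733.5932
P = 28,896.4027.
Convexity = Σ t(t+1)·PV / [P·(1+y)²] = 305,733.5932 / (28,896.4027 × 1.107756) = 9.55114.

9.55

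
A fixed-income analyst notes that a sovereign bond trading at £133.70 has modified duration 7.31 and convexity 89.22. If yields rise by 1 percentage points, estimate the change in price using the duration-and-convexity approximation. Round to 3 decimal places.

Duration effect: -D_mod·Δy = -7.31 × (+0.01) = -0.073100
Convexity effect: ½·C·(Δy)² = 0.5 × 89.22 × (0.01)² = +0.0044610
ΔP/P ≈ -0.073100 + 0.0044610 = -0.068639
ΔP ≈ 133.70 × (-0.068639) = -9.1770343.

-£9.177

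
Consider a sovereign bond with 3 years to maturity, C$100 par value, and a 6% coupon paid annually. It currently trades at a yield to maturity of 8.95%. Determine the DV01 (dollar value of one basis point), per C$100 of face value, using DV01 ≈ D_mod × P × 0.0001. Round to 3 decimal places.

C$0.024

Periodic yield y = 0.0895.
  t   CF        PV=CF/(1+0.0895)^t    t·PV
  1         6.00         5.5071         5.5071
  2         6.00         5.0547        10.1094
  3       106.00        81.9642       245.8926
  Σ                     92.5260       261.5091
P = 92.5260; D_Mac = 2.82633 yrs; D_mod = 2.59415 yrs.
DV01 ≈ 2.59415 × 92.5260 × 0.0001 = 0.024003.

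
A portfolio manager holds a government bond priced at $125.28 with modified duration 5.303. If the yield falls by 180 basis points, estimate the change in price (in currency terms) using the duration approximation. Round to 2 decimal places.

Duration approximation: ΔP/P ≈ -D_mod · Δy = -5.303 × (-0.018) = +0.095454.
ΔP ≈ 125.28 × (+0.095454) = +11.95847712.

+$11.96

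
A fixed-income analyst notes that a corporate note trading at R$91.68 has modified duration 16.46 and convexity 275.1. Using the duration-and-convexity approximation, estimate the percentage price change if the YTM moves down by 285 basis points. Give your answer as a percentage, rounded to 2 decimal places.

+58.08%

Duration effect: -D_mod·Δy = -16.46 × (-0.0285) = +0.469110
Convexity effect: ½·C·(Δy)² = 0.5 × 275.1 × (-0.0285)² = +0.1117249875
ΔP/P ≈ +0.469110 + 0.1117249875 = +0.5808349875
= +58.08349875%.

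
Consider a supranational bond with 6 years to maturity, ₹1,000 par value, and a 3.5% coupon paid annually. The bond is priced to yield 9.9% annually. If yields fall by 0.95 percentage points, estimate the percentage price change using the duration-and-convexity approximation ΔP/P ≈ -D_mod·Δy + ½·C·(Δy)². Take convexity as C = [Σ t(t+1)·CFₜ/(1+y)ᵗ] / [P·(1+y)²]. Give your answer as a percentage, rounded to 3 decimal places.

With y = 0.099:
  t   CF        PV=CF/(1+0.099)^t    t·PV        t(t+1)·PV
  1        35.00        31.8471        31.8471          63.6943
  2        35.00        28.9783        57.9566         173.8697
  3        35.00        26.3679        79.1036         316.4144
  4        35.00        23.9926        95.9704         479.8520
  5        35.00        21.8313       109.1565         654.9390
  6     1,035.00       587.4274     3,524.5644      24,671.9505
  Σ                    720.4446     3,898.5985      26,360.7198
P = 720.4446; D_Mac = 5.41138 yrs; D_mod = 4.92391 yrs; C = 30.29433.
Duration effect: -4.92391 × (-0.0095) = +0.046777
Convexity effect: 0.5 × 30.29433 × (-0.0095)² = +0.0013670
ΔP/P ≈ +0.046777 + 0.0013670 = +0.048144 = +4.8144%.

+4.814%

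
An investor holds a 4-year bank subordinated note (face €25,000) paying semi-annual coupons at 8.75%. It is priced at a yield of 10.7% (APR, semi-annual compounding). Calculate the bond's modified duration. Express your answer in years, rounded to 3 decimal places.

3.265 years

Periodic yield y = 0.0535. First find Macaulay duration:
  t   CF        PV=CF/(1+0.0535)^t    t·PV
  1     1,093.75     1,038.2060     1,038.2060
  2     1,093.75       985.4827     1,970.9653
  3     1,093.75       935.4368     2,806.3104
  4     1,093.75       887.9324     3,551.7296
  5     1,093.75       842.8404     4,214.2022
  6     1,093.75       800.0384     4,800.2303
  7     1,093.75       759.4100     5,315.8697
  8    26,093.75    17,197.2964   137,578.3715
  Σ                 23,446.6431   161,275.8851
P = 23,446.6431; Macaulay duration = 161,275.8851 / 23,446.6431 = 6.87842 half-year periods = 3.43921 years.
Modified duration = D_Mac / (1 + y) = 3.43921 / 1.0535 = 3.26456 years.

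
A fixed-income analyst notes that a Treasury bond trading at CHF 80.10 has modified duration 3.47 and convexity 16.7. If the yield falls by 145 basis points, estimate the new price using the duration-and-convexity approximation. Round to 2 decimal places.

Duration effect: -D_mod·Δy = -3.47 × (-0.0145) = +0.050315
Convexity effect: ½·C·(Δy)² = 0.5 × 16.7 × (-0.0145)² = +0.0017555875
ΔP/P ≈ +0.050315 + 0.0017555875 = +0.0520705875
New price ≈ 80.10 × (1 + 0.0520705875) = 84.27085405875.

CHF 84.27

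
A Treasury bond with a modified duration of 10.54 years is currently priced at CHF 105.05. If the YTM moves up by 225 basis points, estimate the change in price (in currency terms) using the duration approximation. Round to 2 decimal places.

Duration approximation: ΔP/P ≈ -D_mod · Δy = -10.54 × (+0.0225) = -0.237150.
ΔP ≈ 105.05 × (-0.237150) = -24.9126075.

-CHF 24.91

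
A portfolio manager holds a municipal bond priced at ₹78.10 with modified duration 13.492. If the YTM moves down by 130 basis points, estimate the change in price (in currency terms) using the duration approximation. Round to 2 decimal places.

+₹13.70

Duration approximation: ΔP/P ≈ -D_mod · Δy = -13.492 × (-0.013) = +0.175396.
ΔP ≈ 78.10 × (+0.175396) = +13.6984276.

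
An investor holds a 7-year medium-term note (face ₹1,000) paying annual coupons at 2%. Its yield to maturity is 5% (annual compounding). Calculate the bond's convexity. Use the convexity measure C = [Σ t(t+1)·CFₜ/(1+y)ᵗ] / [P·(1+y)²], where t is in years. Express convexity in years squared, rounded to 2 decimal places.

With y = 0.05:
  t   CF        PV=CF/(1+0.05)^t    t·PV        t(t+1)·PV
  1        20.00        19.0476        19.0476          38.0952
  2        20.00        18.1406        36.2812         108.8435
  3        20.00        17.2768        51.8303         207.3210
  4        20.00        16.4540        65.8162         329.0810
  5        20.00        15.6705        78.3526         470.1157
  6        20.00        14.9243        89.5458         626.8209
  7     1,020.00       724.8950     5,074.2647      40,594.1176
  Σ                    826.4088     5,415.1384      42,374.3950
P = 826.4088.
Convexity = Σ t(t+1)·PV / [P·(1+y)²] = 42,374.3950 / (826.4088 × 1.102500) = 46.50825.

46.51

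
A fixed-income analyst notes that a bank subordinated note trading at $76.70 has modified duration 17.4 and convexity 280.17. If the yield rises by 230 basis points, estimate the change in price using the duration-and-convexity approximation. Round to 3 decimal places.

Duration effect: -D_mod·Δy = -17.4 × (+0.023) = -0.400200
Convexity effect: ½·C·(Δy)² = 0.5 × 280.17 × (0.023)² = +0.074104965
ΔP/P ≈ -0.400200 + 0.074104965 = -0.326095035
ΔP ≈ 76.70 × (-0.326095035) = -25.0114891845.

-$25.011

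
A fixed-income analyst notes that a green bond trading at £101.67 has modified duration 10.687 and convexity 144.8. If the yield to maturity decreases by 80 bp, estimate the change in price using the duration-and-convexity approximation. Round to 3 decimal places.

+£9.163

Duration effect: -D_mod·Δy = -10.687 × (-0.008) = +0.085496
Convexity effect: ½·C·(Δy)² = 0.5 × 144.8 × (-0.008)² = +0.0046336
ΔP/P ≈ +0.085496 + 0.0046336 = +0.0901296
ΔP ≈ 101.67 × (+0.0901296) = +9.163476432.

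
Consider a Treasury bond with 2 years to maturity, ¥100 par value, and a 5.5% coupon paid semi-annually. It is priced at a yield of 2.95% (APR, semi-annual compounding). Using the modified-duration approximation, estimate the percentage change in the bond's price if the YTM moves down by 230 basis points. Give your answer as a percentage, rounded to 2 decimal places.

+4.36%

Periodic yield y = 0.01475. Modified duration first:
  t   CF        PV=CF/(1+0.01475)^t    t·PV
  1         2.75         2.7100         2.7100
  2         2.75         2.6706         5.3413
  3         2.75         2.6318         7.8954
  4       102.75        96.9049       387.6195
  Σ                    104.9173       403.5662
P = 104.9173; D_Mac = 3.84652 half-year periods = 1.92326 yrs; D_mod = 1.92326/(1+0.01475) = 1.89530 yrs.
ΔP/P ≈ -D_mod · Δy = -1.89530 × (-0.023) = +0.043592 = +4.3592%.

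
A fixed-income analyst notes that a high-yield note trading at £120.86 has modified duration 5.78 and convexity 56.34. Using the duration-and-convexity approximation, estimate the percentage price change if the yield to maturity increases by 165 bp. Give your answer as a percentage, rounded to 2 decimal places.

-8.77%

Duration effect: -D_mod·Δy = -5.78 × (+0.0165) = -0.095370
Convexity effect: ½·C·(Δy)² = 0.5 × 56.34 × (0.0165)² = +0.0076692825
ΔP/P ≈ -0.095370 + 0.0076692825 = -0.0877007175
= -8.77007175%.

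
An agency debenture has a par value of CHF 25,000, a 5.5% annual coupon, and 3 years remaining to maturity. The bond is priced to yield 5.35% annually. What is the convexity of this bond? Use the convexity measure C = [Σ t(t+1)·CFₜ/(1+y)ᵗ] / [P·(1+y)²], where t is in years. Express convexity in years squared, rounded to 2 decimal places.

10.08

With y = 0.0535:
  t   CF        PV=CF/(1+0.0535)^t    t·PV        t(t+1)·PV
  1     1,375.00     1,305.1732     1,305.1732       2,610.3465
  2     1,375.00     1,238.8925     2,477.7850       7,433.3549
  3    26,375.00    22,557.3900    67,672.1700     270,688.6802
  Σ                 25,101.4557    71,455.1282     280,732.3815
P = 25,101.4557.
Convexity = Σ t(t+1)·PV / [P·(1+y)²] = 280,732.3815 / (25,101.4557 × 1.109862) = 10.07684.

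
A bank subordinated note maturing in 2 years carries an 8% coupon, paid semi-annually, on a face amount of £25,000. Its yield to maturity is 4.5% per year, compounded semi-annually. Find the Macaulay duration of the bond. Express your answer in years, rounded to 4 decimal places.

1.8915 years

Periodic yield y = 0.0225. Discount each cash flow and weight by its period:
  t   CF        PV=CF/(1+0.0225)^t    t·PV
  1     1,000.00       977.9951       977.9951
  2     1,000.00       956.4744     1,912.9489
  3     1,000.00       935.4273     2,806.2820
  4    26,000.00    23,785.9270    95,143.7079
  Σ                 26,655.8238   100,840.9338
Price P = Σ PV = 26,655.8238.
Macaulay duration = Σ(t·PV) / P = 100,840.9338 / 26,655.8238 = 3.78307 half-year periods.
In years: 3.78307 / 2 = 1.89154 years.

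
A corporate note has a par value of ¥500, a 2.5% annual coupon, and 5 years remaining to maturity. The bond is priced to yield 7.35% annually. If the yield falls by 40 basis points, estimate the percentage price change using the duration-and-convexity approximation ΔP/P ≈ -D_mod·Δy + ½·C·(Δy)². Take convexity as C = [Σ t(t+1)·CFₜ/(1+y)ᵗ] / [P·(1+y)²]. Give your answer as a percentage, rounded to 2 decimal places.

+1.78%

With y = 0.0735:
  t   CF        PV=CF/(1+0.0735)^t    t·PV        t(t+1)·PV
  1        12.50        11.6442        11.6442          23.2883
  2        12.50        10.8469        21.6938          65.0814
  3        12.50        10.1042        30.3127         121.2509
  4        12.50         9.4124        37.6497         188.2486
  5       512.50       359.4874     1,797.4368      10,784.6208
  Σ                    401.4951     1,898.7372      11,182.4901
P = 401.4951; D_Mac = 4.72917 yrs; D_mod = 4.40537 yrs; C = 24.16875.
Duration effect: -4.40537 × (-0.004) = +0.017621
Convexity effect: 0.5 × 24.16875 × (-0.004)² = +0.0001933
ΔP/P ≈ +0.017621 + 0.0001933 = +0.017815 = +1.7815%.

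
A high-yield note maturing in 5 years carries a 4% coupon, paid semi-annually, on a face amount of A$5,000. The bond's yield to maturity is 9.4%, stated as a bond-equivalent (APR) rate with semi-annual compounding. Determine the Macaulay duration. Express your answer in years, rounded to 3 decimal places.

Periodic yield y = 0.047. Discount each cash flow and weight by its period:
  t   CF        PV=CF/(1+0.047)^t    t·PV
  1       100.00        95.5110        95.5110
  2       100.00        91.2235       182.4470
  3       100.00        87.1284       261.3853
  4       100.00        83.2172       332.8689
  5       100.00        79.4816       397.4080
  6       100.00        75.9137       455.4819
  7       100.00        72.5059       507.5412
  8       100.00        69.2511       554.0086
  9       100.00        66.1424       595.2815
  10    5,100.00     3,221.8355    32,218.3548
  Σ                  3,942.2102    35,600.2882
Price P = Σ PV = 3,942.2102.
Macaulay duration = Σ(t·PV) / P = 35,600.2882 / 3,942.2102 = 9.03054 half-year periods.
In years: 9.03054 / 2 = 4.51527 years.

4.515 years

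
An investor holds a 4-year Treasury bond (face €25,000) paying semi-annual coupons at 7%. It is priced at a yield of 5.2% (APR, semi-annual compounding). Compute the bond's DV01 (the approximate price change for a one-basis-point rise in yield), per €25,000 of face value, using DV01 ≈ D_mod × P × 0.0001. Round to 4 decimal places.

Periodic yield y = 0.026.
  t   CF        PV=CF/(1+0.026)^t    t·PV
  1       875.00       852.8265       852.8265
  2       875.00       831.2149     1,662.4298
  3       875.00       810.1510     2,430.4530
  4       875.00       789.6209     3,158.4834
  5       875.00       769.6110     3,848.0548
  6       875.00       750.1082     4,500.6489
  7       875.00       731.0996     5,117.6970
  8    25,875.00    21,071.7921   168,574.3366
  Σ                 26,606.4241   190,144.9301
P = 26,606.4241; D_Mac = 7.14658 half-year periods = 3.57329 yrs; D_mod = 3.48274 yrs.
DV01 ≈ 3.48274 × 26,606.4241 × 0.0001 = 9.266322.

€9.2663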